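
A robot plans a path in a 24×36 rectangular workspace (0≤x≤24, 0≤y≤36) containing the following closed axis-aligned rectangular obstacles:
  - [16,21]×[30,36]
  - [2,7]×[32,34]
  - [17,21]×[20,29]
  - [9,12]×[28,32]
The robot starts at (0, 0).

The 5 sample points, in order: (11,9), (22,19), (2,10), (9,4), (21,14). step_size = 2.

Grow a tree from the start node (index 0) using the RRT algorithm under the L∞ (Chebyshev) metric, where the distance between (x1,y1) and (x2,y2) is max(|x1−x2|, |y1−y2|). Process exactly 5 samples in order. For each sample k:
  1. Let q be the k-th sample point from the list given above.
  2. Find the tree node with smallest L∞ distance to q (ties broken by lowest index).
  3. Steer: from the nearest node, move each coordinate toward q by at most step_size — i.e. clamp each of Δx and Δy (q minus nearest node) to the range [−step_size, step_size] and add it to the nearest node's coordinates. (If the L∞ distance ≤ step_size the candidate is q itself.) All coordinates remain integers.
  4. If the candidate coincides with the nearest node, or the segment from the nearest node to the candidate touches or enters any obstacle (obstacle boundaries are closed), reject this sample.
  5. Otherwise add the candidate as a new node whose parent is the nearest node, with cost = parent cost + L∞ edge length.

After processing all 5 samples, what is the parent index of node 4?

Parent of node 4: 2

1. q=(11,9) nearest=0 d=11 new=(2,2) → add node 1 parent=0 cost=2
2. q=(22,19) nearest=1 d=20 new=(4,4) → add node 2 parent=1 cost=4
3. q=(2,10) nearest=2 d=6 new=(2,6) → add node 3 parent=2 cost=6
4. q=(9,4) nearest=2 d=5 new=(6,4) → add node 4 parent=2 cost=6
5. q=(21,14) nearest=4 d=15 new=(8,6) → add node 5 parent=4 cost=8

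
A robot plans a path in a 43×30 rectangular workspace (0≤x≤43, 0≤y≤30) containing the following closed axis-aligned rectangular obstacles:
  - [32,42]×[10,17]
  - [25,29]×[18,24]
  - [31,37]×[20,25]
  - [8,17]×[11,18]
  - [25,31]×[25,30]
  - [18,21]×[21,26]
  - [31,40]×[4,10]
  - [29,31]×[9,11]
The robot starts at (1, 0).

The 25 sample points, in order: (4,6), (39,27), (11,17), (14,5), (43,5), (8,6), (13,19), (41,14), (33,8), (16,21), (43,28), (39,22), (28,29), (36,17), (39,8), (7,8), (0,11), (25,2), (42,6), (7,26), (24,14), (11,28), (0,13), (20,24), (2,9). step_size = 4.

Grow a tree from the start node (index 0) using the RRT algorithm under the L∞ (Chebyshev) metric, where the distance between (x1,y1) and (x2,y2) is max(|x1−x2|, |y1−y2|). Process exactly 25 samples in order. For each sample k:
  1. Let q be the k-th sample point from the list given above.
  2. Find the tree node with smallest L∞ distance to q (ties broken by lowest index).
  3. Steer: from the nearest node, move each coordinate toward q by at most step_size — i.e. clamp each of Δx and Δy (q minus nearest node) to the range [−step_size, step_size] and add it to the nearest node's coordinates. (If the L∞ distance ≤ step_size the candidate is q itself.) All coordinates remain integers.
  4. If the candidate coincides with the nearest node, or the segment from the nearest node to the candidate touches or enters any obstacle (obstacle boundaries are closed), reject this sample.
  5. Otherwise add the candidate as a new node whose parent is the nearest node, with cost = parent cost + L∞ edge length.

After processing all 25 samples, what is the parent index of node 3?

Parent of node 3: 2

1. q=(4,6) nearest=0 d=6 new=(4,4) → add node 1 parent=0 cost=4
2. q=(39,27) nearest=1 d=35 new=(8,8) → add node 2 parent=1 cost=8
3. q=(11,17) nearest=2 d=9 new=(11,12) → blocked by [8,17]×[11,18], reject
4. q=(14,5) nearest=2 d=6 new=(12,5) → add node 3 parent=2 cost=12
5. q=(43,5) nearest=3 d=31 new=(16,5) → add node 4 parent=3 cost=16
6. q=(8,6) nearest=2 d=2 new=(8,6) → add node 5 parent=2 cost=10
7. q=(13,19) nearest=2 d=11 new=(12,12) → blocked by [8,17]×[11,18], reject
8. q=(41,14) nearest=4 d=25 new=(20,9) → add node 6 parent=4 cost=20
9. q=(33,8) nearest=6 d=13 new=(24,8) → add node 7 parent=6 cost=24
10. q=(16,21) nearest=6 d=12 new=(16,13) → blocked by [8,17]×[11,18], reject
11. q=(43,28) nearest=7 d=20 new=(28,12) → add node 8 parent=7 cost=28
12. q=(39,22) nearest=8 d=11 new=(32,16) → blocked by [32,42]×[10,17], reject
13. q=(28,29) nearest=8 d=17 new=(28,16) → add node 9 parent=8 cost=32
14. q=(36,17) nearest=8 d=8 new=(32,16) → blocked by [32,42]×[10,17], reject
15. q=(39,8) nearest=8 d=11 new=(32,8) → blocked by [31,40]×[4,10], reject
16. q=(7,8) nearest=2 d=1 new=(7,8) → add node 10 parent=2 cost=9
17. q=(0,11) nearest=1 d=7 new=(0,8) → add node 11 parent=1 cost=8
18. q=(25,2) nearest=7 d=6 new=(25,4) → add node 12 parent=7 cost=28
19. q=(42,6) nearest=8 d=14 new=(32,8) → blocked by [31,40]×[4,10], reject
20. q=(7,26) nearest=6 d=17 new=(16,13) → blocked by [8,17]×[11,18], reject
21. q=(24,14) nearest=8 d=4 new=(24,14) → add node 13 parent=8 cost=32
22. q=(11,28) nearest=13 d=14 new=(20,18) → add node 14 parent=13 cost=36
23. q=(0,13) nearest=11 d=5 new=(0,12) → add node 15 parent=11 cost=12
24. q=(20,24) nearest=14 d=6 new=(20,22) → blocked by [18,21]×[21,26], reject
25. q=(2,9) nearest=11 d=2 new=(2,9) → add node 16 parent=11 cost=10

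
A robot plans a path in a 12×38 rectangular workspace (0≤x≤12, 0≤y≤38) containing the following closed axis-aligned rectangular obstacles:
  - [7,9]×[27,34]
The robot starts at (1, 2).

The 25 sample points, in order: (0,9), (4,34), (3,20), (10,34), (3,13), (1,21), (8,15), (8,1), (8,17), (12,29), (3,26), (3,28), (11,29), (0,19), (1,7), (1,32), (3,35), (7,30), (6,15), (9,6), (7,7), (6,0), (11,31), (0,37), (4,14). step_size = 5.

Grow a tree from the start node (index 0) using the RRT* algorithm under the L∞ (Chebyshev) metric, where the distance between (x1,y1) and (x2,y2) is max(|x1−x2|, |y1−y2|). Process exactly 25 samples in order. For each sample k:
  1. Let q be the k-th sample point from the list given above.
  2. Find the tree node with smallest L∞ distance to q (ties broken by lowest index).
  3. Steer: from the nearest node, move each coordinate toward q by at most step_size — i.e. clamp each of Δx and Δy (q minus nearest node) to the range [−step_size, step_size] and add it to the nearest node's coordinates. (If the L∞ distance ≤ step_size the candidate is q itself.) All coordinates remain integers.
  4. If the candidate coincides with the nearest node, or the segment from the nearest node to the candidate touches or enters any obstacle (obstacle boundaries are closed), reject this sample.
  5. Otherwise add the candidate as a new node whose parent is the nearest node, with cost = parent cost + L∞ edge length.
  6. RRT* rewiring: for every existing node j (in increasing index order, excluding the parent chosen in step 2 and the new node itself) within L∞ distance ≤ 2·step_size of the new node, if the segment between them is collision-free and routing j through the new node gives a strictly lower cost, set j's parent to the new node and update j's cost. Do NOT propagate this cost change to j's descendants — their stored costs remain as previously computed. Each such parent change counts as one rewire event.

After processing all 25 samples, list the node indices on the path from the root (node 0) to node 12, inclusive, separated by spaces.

Path: 0 1 2 3 4 11 12

1. q=(0,9) nearest=0 d=7 new=(0,7) → add node 1 parent=0 cost=5
2. q=(4,34) nearest=1 d=27 new=(4,12) → add node 2 parent=1 cost=10
3. q=(3,20) nearest=2 d=8 new=(3,17) → add node 3 parent=2 cost=15
4. q=(10,34) nearest=3 d=17 new=(8,22) → add node 4 parent=3 cost=20
5. q=(3,13) nearest=2 d=1 new=(3,13) → add node 5 parent=2 cost=11
6. q=(1,21) nearest=3 d=4 new=(1,21) → add node 6 parent=3 cost=19
7. q=(8,15) nearest=2 d=4 new=(8,15) → add node 7 parent=2 cost=14
8. q=(8,1) nearest=0 d=7 new=(6,1) → add node 8 parent=0 cost=5
9. q=(8,17) nearest=7 d=2 new=(8,17) → add node 9 parent=7 cost=16
10. q=(12,29) nearest=4 d=7 new=(12,27) → add node 10 parent=4 cost=25
11. q=(3,26) nearest=4 d=5 new=(3,26) → add node 11 parent=4 cost=25
12. q=(3,28) nearest=11 d=2 new=(3,28) → add node 12 parent=11 cost=27
13. q=(11,29) nearest=10 d=2 new=(11,29) → add node 13 parent=10 cost=27
14. q=(0,19) nearest=6 d=2 new=(0,19) → add node 14 parent=6 cost=21
15. q=(1,7) nearest=1 d=1 new=(1,7) → add node 15 parent=1 cost=6
16. q=(1,32) nearest=12 d=4 new=(1,32) → add node 16 parent=12 cost=31
17. q=(3,35) nearest=16 d=3 new=(3,35) → add node 17 parent=16 cost=34
18. q=(7,30) nearest=11 d=4 new=(7,30) → blocked by [7,9]×[27,34], reject
19. q=(6,15) nearest=7 d=2 new=(6,15) → add node 18 parent=7 cost=16
20. q=(9,6) nearest=8 d=5 new=(9,6) → add node 19 parent=8 cost=10
21. q=(7,7) nearest=19 d=2 new=(7,7) → add node 20 parent=19 cost=12
22. q=(6,0) nearest=8 d=1 new=(6,0) → add node 21 parent=8 cost=6
23. q=(11,31) nearest=13 d=2 new=(11,31) → add node 22 parent=13 cost=29
24. q=(0,37) nearest=17 d=3 new=(0,37) → add node 23 parent=17 cost=37
25. q=(4,14) nearest=5 d=1 new=(4,14) → add node 24 parent=5 cost=12; rewire 14→24 (17<21); rewire 18→24 (14<16)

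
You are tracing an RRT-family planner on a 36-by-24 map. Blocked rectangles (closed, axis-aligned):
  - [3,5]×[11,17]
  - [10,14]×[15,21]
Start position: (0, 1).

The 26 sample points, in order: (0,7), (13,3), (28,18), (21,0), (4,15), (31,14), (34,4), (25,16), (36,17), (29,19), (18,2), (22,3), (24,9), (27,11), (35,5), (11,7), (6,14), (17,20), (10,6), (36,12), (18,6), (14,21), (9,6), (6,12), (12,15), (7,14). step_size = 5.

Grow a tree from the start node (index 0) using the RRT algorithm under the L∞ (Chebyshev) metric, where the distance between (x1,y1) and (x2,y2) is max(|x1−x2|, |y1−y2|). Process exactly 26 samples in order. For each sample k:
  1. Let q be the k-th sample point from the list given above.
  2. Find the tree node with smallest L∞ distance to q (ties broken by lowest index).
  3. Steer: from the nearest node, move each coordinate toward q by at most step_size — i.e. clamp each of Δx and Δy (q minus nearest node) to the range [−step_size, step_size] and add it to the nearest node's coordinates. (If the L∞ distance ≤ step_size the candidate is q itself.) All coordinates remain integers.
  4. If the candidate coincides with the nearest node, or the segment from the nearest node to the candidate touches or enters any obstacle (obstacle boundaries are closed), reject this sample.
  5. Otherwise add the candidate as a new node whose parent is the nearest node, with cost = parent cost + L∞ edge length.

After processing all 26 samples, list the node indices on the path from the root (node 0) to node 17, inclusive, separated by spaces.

1. q=(0,7) nearest=0 d=6 new=(0,6) → add node 1 parent=0 cost=5
2. q=(13,3) nearest=0 d=13 new=(5,3) → add node 2 parent=0 cost=5
3. q=(28,18) nearest=2 d=23 new=(10,8) → add node 3 parent=2 cost=10
4. q=(21,0) nearest=3 d=11 new=(15,3) → add node 4 parent=3 cost=15
5. q=(4,15) nearest=3 d=7 new=(5,13) → blocked by [3,5]×[11,17], reject
6. q=(31,14) nearest=4 d=16 new=(20,8) → add node 5 parent=4 cost=20
7. q=(34,4) nearest=5 d=14 new=(25,4) → add node 6 parent=5 cost=25
8. q=(25,16) nearest=5 d=8 new=(25,13) → add node 7 parent=5 cost=25
9. q=(36,17) nearest=7 d=11 new=(30,17) → add node 8 parent=7 cost=30
10. q=(29,19) nearest=8 d=2 new=(29,19) → add node 9 parent=8 cost=32
11. q=(18,2) nearest=4 d=3 new=(18,2) → add node 10 parent=4 cost=18
12. q=(22,3) nearest=6 d=3 new=(22,3) → add node 11 parent=6 cost=28
13. q=(24,9) nearest=5 d=4 new=(24,9) → add node 12 parent=5 cost=24
14. q=(27,11) nearest=7 d=2 new=(27,11) → add node 13 parent=7 cost=27
15. q=(35,5) nearest=13 d=8 new=(32,6) → add node 14 parent=13 cost=32
16. q=(11,7) nearest=3 d=1 new=(11,7) → add node 15 parent=3 cost=11
17. q=(6,14) nearest=3 d=6 new=(6,13) → add node 16 parent=3 cost=15
18. q=(17,20) nearest=7 d=8 new=(20,18) → add node 17 parent=7 cost=30
19. q=(10,6) nearest=15 d=1 new=(10,6) → add node 18 parent=15 cost=12
20. q=(36,12) nearest=8 d=6 new=(35,12) → add node 19 parent=8 cost=35
21. q=(18,6) nearest=5 d=2 new=(18,6) → add node 20 parent=5 cost=22
22. q=(14,21) nearest=17 d=6 new=(15,21) → add node 21 parent=17 cost=35
23. q=(9,6) nearest=18 d=1 new=(9,6) → add node 22 parent=18 cost=13
24. q=(6,12) nearest=16 d=1 new=(6,12) → add node 23 parent=16 cost=16
25. q=(12,15) nearest=16 d=6 new=(11,15) → blocked by [10,14]×[15,21], reject
26. q=(7,14) nearest=16 d=1 new=(7,14) → add node 24 parent=16 cost=16

Path: 0 2 3 4 5 7 17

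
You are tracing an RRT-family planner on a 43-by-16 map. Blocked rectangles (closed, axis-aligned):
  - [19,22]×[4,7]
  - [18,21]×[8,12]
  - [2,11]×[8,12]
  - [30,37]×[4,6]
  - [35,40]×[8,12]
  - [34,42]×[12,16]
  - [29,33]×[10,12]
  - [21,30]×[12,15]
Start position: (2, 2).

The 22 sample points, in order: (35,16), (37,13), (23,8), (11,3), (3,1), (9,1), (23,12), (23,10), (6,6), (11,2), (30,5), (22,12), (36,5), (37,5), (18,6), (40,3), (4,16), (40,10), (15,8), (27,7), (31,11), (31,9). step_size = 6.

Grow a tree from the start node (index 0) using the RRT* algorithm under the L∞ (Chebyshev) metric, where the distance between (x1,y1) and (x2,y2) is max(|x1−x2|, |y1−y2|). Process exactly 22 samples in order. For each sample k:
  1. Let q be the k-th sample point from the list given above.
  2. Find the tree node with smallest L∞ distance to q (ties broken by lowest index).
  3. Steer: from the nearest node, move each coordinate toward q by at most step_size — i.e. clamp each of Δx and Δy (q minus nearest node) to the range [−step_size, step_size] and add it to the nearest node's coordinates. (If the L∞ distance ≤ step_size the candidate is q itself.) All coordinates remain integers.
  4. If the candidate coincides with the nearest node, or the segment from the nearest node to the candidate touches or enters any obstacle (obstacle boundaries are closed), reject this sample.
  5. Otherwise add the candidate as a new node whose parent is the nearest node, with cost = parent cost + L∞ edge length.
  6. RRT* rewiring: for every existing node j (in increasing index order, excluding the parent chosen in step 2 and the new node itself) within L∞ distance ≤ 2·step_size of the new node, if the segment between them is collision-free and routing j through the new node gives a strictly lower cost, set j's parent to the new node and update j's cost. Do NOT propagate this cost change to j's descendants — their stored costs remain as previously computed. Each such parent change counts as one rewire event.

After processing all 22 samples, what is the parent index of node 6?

1. q=(35,16) nearest=0 d=33 new=(8,8) → blocked by [2,11]×[8,12], reject
2. q=(37,13) nearest=0 d=35 new=(8,8) → blocked by [2,11]×[8,12], reject
3. q=(23,8) nearest=0 d=21 new=(8,8) → blocked by [2,11]×[8,12], reject
4. q=(11,3) nearest=0 d=9 new=(8,3) → add node 1 parent=0 cost=6
5. q=(3,1) nearest=0 d=1 new=(3,1) → add node 2 parent=0 cost=1
6. q=(9,1) nearest=1 d=2 new=(9,1) → add node 3 parent=1 cost=8
7. q=(23,12) nearest=3 d=14 new=(15,7) → add node 4 parent=3 cost=14
8. q=(23,10) nearest=4 d=8 new=(21,10) → blocked by [18,21]×[8,12], reject
9. q=(6,6) nearest=1 d=3 new=(6,6) → add node 5 parent=1 cost=9
10. q=(11,2) nearest=3 d=2 new=(11,2) → add node 6 parent=3 cost=10
11. q=(30,5) nearest=4 d=15 new=(21,5) → blocked by [19,22]×[4,7], reject
12. q=(22,12) nearest=4 d=7 new=(21,12) → blocked by [18,21]×[8,12], reject
13. q=(36,5) nearest=4 d=21 new=(21,5) → blocked by [19,22]×[4,7], reject
14. q=(37,5) nearest=4 d=22 new=(21,5) → blocked by [19,22]×[4,7], reject
15. q=(18,6) nearest=4 d=3 new=(18,6) → add node 7 parent=4 cost=17
16. q=(40,3) nearest=7 d=22 new=(24,3) → blocked by [19,22]×[4,7], reject
17. q=(4,16) nearest=5 d=10 new=(4,12) → blocked by [2,11]×[8,12], reject
18. q=(40,10) nearest=7 d=22 new=(24,10) → blocked by [19,22]×[4,7], reject
19. q=(15,8) nearest=4 d=1 new=(15,8) → add node 8 parent=4 cost=15
20. q=(27,7) nearest=7 d=9 new=(24,7) → blocked by [19,22]×[4,7], reject
21. q=(31,11) nearest=7 d=13 new=(24,11) → blocked by [19,22]×[4,7], reject
22. q=(31,9) nearest=7 d=13 new=(24,9) → blocked by [19,22]×[4,7], reject

Parent of node 6: 3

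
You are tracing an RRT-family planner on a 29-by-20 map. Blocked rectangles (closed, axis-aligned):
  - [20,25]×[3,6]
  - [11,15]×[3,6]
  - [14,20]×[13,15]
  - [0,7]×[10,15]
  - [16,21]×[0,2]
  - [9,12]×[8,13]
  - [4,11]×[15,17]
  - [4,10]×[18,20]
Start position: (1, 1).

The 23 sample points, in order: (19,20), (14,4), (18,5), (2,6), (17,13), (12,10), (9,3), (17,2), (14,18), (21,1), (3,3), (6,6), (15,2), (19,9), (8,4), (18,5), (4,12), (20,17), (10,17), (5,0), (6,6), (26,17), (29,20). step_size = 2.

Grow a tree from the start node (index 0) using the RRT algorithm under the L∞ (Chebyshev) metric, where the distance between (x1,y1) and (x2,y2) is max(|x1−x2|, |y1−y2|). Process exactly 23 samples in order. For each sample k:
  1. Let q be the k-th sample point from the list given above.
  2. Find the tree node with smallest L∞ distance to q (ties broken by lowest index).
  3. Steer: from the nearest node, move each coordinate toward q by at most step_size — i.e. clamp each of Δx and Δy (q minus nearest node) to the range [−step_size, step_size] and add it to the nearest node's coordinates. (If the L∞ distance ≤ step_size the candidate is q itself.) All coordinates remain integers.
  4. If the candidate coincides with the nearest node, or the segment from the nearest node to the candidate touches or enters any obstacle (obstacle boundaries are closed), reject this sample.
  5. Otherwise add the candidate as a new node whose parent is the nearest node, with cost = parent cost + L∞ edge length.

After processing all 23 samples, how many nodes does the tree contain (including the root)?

1. q=(19,20) nearest=0 d=19 new=(3,3) → add node 1 parent=0 cost=2
2. q=(14,4) nearest=1 d=11 new=(5,4) → add node 2 parent=1 cost=4
3. q=(18,5) nearest=2 d=13 new=(7,5) → add node 3 parent=2 cost=6
4. q=(2,6) nearest=1 d=3 new=(2,5) → add node 4 parent=1 cost=4
5. q=(17,13) nearest=3 d=10 new=(9,7) → add node 5 parent=3 cost=8
6. q=(12,10) nearest=5 d=3 new=(11,9) → blocked by [9,12]×[8,13], reject
7. q=(9,3) nearest=3 d=2 new=(9,3) → add node 6 parent=3 cost=8
8. q=(17,2) nearest=5 d=8 new=(11,5) → blocked by [11,15]×[3,6], reject
9. q=(14,18) nearest=5 d=11 new=(11,9) → blocked by [9,12]×[8,13], reject
10. q=(21,1) nearest=5 d=12 new=(11,5) → blocked by [11,15]×[3,6], reject
11. q=(3,3) nearest=1 d=0 → coincident, reject
12. q=(6,6) nearest=3 d=1 new=(6,6) → add node 7 parent=3 cost=7
13. q=(15,2) nearest=5 d=6 new=(11,5) → blocked by [11,15]×[3,6], reject
14. q=(19,9) nearest=5 d=10 new=(11,9) → blocked by [9,12]×[8,13], reject
15. q=(8,4) nearest=3 d=1 new=(8,4) → add node 8 parent=3 cost=7
16. q=(18,5) nearest=5 d=9 new=(11,5) → blocked by [11,15]×[3,6], reject
17. q=(4,12) nearest=5 d=5 new=(7,9) → add node 9 parent=5 cost=10
18. q=(20,17) nearest=5 d=11 new=(11,9) → blocked by [9,12]×[8,13], reject
19. q=(10,17) nearest=9 d=8 new=(9,11) → blocked by [9,12]×[8,13], reject
20. q=(5,0) nearest=1 d=3 new=(5,1) → add node 10 parent=1 cost=4
21. q=(6,6) nearest=7 d=0 → coincident, reject
22. q=(26,17) nearest=5 d=17 new=(11,9) → blocked by [9,12]×[8,13], reject
23. q=(29,20) nearest=5 d=20 new=(11,9) → blocked by [9,12]×[8,13], reject

Node count: 11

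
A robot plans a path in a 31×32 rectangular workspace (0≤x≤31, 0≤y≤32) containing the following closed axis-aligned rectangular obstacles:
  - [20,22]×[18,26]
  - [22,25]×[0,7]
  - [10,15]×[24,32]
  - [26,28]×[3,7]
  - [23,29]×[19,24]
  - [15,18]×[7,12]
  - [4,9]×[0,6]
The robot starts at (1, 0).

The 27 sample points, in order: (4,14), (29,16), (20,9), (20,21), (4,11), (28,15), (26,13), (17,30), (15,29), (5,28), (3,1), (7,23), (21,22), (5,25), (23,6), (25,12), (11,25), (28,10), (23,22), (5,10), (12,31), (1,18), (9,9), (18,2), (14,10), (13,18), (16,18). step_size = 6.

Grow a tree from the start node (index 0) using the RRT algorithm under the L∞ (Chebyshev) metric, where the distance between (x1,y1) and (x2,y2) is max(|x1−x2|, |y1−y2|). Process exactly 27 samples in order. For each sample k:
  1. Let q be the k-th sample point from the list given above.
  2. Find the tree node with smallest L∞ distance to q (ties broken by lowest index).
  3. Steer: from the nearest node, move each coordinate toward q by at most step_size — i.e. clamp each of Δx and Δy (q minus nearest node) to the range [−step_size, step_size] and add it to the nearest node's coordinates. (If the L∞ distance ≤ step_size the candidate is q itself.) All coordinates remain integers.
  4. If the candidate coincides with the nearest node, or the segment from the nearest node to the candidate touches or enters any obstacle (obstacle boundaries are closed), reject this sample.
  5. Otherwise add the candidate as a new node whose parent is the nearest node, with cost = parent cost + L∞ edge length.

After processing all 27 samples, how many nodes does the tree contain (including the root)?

1. q=(4,14) nearest=0 d=14 new=(4,6) → blocked by [4,9]×[0,6], reject
2. q=(29,16) nearest=0 d=28 new=(7,6) → blocked by [4,9]×[0,6], reject
3. q=(20,9) nearest=0 d=19 new=(7,6) → blocked by [4,9]×[0,6], reject
4. q=(20,21) nearest=0 d=21 new=(7,6) → blocked by [4,9]×[0,6], reject
5. q=(4,11) nearest=0 d=11 new=(4,6) → blocked by [4,9]×[0,6], reject
6. q=(28,15) nearest=0 d=27 new=(7,6) → blocked by [4,9]×[0,6], reject
7. q=(26,13) nearest=0 d=25 new=(7,6) → blocked by [4,9]×[0,6], reject
8. q=(17,30) nearest=0 d=30 new=(7,6) → blocked by [4,9]×[0,6], reject
9. q=(15,29) nearest=0 d=29 new=(7,6) → blocked by [4,9]×[0,6], reject
10. q=(5,28) nearest=0 d=28 new=(5,6) → blocked by [4,9]×[0,6], reject
11. q=(3,1) nearest=0 d=2 new=(3,1) → add node 1 parent=0 cost=2
12. q=(7,23) nearest=1 d=22 new=(7,7) → blocked by [4,9]×[0,6], reject
13. q=(21,22) nearest=1 d=21 new=(9,7) → blocked by [4,9]×[0,6], reject
14. q=(5,25) nearest=1 d=24 new=(5,7) → blocked by [4,9]×[0,6], reject
15. q=(23,6) nearest=1 d=20 new=(9,6) → blocked by [4,9]×[0,6], reject
16. q=(25,12) nearest=1 d=22 new=(9,7) → blocked by [4,9]×[0,6], reject
17. q=(11,25) nearest=1 d=24 new=(9,7) → blocked by [4,9]×[0,6], reject
18. q=(28,10) nearest=1 d=25 new=(9,7) → blocked by [4,9]×[0,6], reject
19. q=(23,22) nearest=1 d=21 new=(9,7) → blocked by [4,9]×[0,6], reject
20. q=(5,10) nearest=1 d=9 new=(5,7) → blocked by [4,9]×[0,6], reject
21. q=(12,31) nearest=1 d=30 new=(9,7) → blocked by [4,9]×[0,6], reject
22. q=(1,18) nearest=1 d=17 new=(1,7) → add node 2 parent=1 cost=8
23. q=(9,9) nearest=1 d=8 new=(9,7) → blocked by [4,9]×[0,6], reject
24. q=(18,2) nearest=1 d=15 new=(9,2) → blocked by [4,9]×[0,6], reject
25. q=(14,10) nearest=1 d=11 new=(9,7) → blocked by [4,9]×[0,6], reject
26. q=(13,18) nearest=2 d=12 new=(7,13) → add node 3 parent=2 cost=14
27. q=(16,18) nearest=3 d=9 new=(13,18) → add node 4 parent=3 cost=20

Node count: 5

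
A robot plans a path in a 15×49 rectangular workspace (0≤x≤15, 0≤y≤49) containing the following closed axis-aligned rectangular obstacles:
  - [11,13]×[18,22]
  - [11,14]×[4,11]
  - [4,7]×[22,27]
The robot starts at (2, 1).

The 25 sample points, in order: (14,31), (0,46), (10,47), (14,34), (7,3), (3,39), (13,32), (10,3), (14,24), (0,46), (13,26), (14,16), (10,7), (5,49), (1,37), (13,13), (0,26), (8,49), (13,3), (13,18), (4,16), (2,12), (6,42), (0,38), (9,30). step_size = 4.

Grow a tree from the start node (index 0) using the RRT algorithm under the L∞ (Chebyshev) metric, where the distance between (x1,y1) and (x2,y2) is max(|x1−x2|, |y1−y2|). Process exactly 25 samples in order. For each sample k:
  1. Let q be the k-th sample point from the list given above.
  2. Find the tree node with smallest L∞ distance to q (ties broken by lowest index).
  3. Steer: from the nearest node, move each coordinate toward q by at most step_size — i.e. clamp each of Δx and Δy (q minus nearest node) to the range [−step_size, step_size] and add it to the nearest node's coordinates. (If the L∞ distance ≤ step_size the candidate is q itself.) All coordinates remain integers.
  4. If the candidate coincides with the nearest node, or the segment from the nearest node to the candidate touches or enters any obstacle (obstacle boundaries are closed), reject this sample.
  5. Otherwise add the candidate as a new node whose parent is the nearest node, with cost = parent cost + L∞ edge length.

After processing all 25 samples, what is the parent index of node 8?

1. q=(14,31) nearest=0 d=30 new=(6,5) → add node 1 parent=0 cost=4
2. q=(0,46) nearest=1 d=41 new=(2,9) → add node 2 parent=1 cost=8
3. q=(10,47) nearest=2 d=38 new=(6,13) → add node 3 parent=2 cost=12
4. q=(14,34) nearest=3 d=21 new=(10,17) → add node 4 parent=3 cost=16
5. q=(7,3) nearest=1 d=2 new=(7,3) → add node 5 parent=1 cost=6
6. q=(3,39) nearest=4 d=22 new=(6,21) → add node 6 parent=4 cost=20
7. q=(13,32) nearest=6 d=11 new=(10,25) → blocked by [4,7]×[22,27], reject
8. q=(10,3) nearest=5 d=3 new=(10,3) → add node 7 parent=5 cost=9
9. q=(14,24) nearest=4 d=7 new=(14,21) → blocked by [11,13]×[18,22], reject
10. q=(0,46) nearest=6 d=25 new=(2,25) → blocked by [4,7]×[22,27], reject
11. q=(13,26) nearest=6 d=7 new=(10,25) → blocked by [4,7]×[22,27], reject
12. q=(14,16) nearest=4 d=4 new=(14,16) → add node 8 parent=4 cost=20
13. q=(10,7) nearest=1 d=4 new=(10,7) → add node 9 parent=1 cost=8
14. q=(5,49) nearest=6 d=28 new=(5,25) → blocked by [4,7]×[22,27], reject
15. q=(1,37) nearest=6 d=16 new=(2,25) → blocked by [4,7]×[22,27], reject
16. q=(13,13) nearest=8 d=3 new=(13,13) → add node 10 parent=8 cost=23
17. q=(0,26) nearest=6 d=6 new=(2,25) → blocked by [4,7]×[22,27], reject
18. q=(8,49) nearest=6 d=28 new=(8,25) → blocked by [4,7]×[22,27], reject
19. q=(13,3) nearest=7 d=3 new=(13,3) → add node 11 parent=7 cost=12
20. q=(13,18) nearest=8 d=2 new=(13,18) → blocked by [11,13]×[18,22], reject
21. q=(4,16) nearest=3 d=3 new=(4,16) → add node 12 parent=3 cost=15
22. q=(2,12) nearest=2 d=3 new=(2,12) → add node 13 parent=2 cost=11
23. q=(6,42) nearest=6 d=21 new=(6,25) → blocked by [4,7]×[22,27], reject
24. q=(0,38) nearest=6 d=17 new=(2,25) → blocked by [4,7]×[22,27], reject
25. q=(9,30) nearest=6 d=9 new=(9,25) → blocked by [4,7]×[22,27], reject

Parent of node 8: 4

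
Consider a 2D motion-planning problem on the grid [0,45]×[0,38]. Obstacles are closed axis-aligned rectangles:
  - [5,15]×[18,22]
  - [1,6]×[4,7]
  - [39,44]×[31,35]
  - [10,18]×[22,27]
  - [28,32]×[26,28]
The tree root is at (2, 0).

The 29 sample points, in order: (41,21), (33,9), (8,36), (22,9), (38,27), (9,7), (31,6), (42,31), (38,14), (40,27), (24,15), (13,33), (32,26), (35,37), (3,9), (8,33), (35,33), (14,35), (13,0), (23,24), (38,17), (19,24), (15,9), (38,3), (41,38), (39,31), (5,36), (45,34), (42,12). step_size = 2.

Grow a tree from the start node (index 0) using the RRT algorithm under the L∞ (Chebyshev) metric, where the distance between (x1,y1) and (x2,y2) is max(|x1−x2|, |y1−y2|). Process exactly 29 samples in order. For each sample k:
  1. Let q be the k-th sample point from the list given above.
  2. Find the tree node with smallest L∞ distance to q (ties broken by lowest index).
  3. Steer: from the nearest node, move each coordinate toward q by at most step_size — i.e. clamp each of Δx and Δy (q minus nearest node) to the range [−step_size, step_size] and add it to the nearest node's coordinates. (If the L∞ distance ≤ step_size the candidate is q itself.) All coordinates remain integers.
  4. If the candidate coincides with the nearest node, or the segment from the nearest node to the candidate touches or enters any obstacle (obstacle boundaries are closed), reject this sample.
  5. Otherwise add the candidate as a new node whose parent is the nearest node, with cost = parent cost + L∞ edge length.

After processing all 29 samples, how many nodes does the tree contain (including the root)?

1. q=(41,21) nearest=0 d=39 new=(4,2) → add node 1 parent=0 cost=2
2. q=(33,9) nearest=1 d=29 new=(6,4) → blocked by [1,6]×[4,7], reject
3. q=(8,36) nearest=1 d=34 new=(6,4) → blocked by [1,6]×[4,7], reject
4. q=(22,9) nearest=1 d=18 new=(6,4) → blocked by [1,6]×[4,7], reject
5. q=(38,27) nearest=1 d=34 new=(6,4) → blocked by [1,6]×[4,7], reject
6. q=(9,7) nearest=1 d=5 new=(6,4) → blocked by [1,6]×[4,7], reject
7. q=(31,6) nearest=1 d=27 new=(6,4) → blocked by [1,6]×[4,7], reject
8. q=(42,31) nearest=1 d=38 new=(6,4) → blocked by [1,6]×[4,7], reject
9. q=(38,14) nearest=1 d=34 new=(6,4) → blocked by [1,6]×[4,7], reject
10. q=(40,27) nearest=1 d=36 new=(6,4) → blocked by [1,6]×[4,7], reject
11. q=(24,15) nearest=1 d=20 new=(6,4) → blocked by [1,6]×[4,7], reject
12. q=(13,33) nearest=1 d=31 new=(6,4) → blocked by [1,6]×[4,7], reject
13. q=(32,26) nearest=1 d=28 new=(6,4) → blocked by [1,6]×[4,7], reject
14. q=(35,37) nearest=1 d=35 new=(6,4) → blocked by [1,6]×[4,7], reject
15. q=(3,9) nearest=1 d=7 new=(3,4) → blocked by [1,6]×[4,7], reject
16. q=(8,33) nearest=1 d=31 new=(6,4) → blocked by [1,6]×[4,7], reject
17. q=(35,33) nearest=1 d=31 new=(6,4) → blocked by [1,6]×[4,7], reject
18. q=(14,35) nearest=1 d=33 new=(6,4) → blocked by [1,6]×[4,7], reject
19. q=(13,0) nearest=1 d=9 new=(6,0) → add node 2 parent=1 cost=4
20. q=(23,24) nearest=1 d=22 new=(6,4) → blocked by [1,6]×[4,7], reject
21. q=(38,17) nearest=2 d=32 new=(8,2) → add node 3 parent=2 cost=6
22. q=(19,24) nearest=1 d=22 new=(6,4) → blocked by [1,6]×[4,7], reject
23. q=(15,9) nearest=3 d=7 new=(10,4) → add node 4 parent=3 cost=8
24. q=(38,3) nearest=4 d=28 new=(12,3) → add node 5 parent=4 cost=10
25. q=(41,38) nearest=4 d=34 new=(12,6) → add node 6 parent=4 cost=10
26. q=(39,31) nearest=6 d=27 new=(14,8) → add node 7 parent=6 cost=12
27. q=(5,36) nearest=7 d=28 new=(12,10) → add node 8 parent=7 cost=14
28. q=(45,34) nearest=7 d=31 new=(16,10) → add node 9 parent=7 cost=14
29. q=(42,12) nearest=9 d=26 new=(18,12) → add node 10 parent=9 cost=16

Node count: 11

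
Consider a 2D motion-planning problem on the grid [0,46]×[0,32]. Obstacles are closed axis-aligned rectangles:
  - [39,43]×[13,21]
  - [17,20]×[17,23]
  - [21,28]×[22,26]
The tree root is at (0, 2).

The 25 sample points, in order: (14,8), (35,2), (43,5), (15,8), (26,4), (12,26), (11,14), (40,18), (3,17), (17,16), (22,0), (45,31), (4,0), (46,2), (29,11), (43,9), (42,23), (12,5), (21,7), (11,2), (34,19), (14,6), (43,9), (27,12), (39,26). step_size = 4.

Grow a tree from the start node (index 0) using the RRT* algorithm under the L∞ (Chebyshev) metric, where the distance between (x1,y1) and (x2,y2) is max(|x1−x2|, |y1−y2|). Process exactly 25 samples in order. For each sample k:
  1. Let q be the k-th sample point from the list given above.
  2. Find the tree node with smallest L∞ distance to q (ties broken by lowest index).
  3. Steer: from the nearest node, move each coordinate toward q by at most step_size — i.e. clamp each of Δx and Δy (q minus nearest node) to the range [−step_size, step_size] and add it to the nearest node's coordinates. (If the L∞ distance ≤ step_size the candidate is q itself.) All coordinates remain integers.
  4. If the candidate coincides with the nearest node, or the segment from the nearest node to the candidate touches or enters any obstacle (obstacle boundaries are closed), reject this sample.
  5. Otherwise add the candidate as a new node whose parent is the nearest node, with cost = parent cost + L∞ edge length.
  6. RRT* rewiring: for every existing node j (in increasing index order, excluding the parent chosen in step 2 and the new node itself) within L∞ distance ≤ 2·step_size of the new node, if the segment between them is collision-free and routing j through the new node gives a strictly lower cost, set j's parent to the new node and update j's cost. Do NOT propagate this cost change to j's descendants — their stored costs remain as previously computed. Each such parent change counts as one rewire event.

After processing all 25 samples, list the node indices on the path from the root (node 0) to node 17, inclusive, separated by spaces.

Path: 0 1 2 3 4 5 8 12 15 17

1. q=(14,8) nearest=0 d=14 new=(4,6) → add node 1 parent=0 cost=4
2. q=(35,2) nearest=1 d=31 new=(8,2) → add node 2 parent=1 cost=8
3. q=(43,5) nearest=2 d=35 new=(12,5) → add node 3 parent=2 cost=12
4. q=(15,8) nearest=3 d=3 new=(15,8) → add node 4 parent=3 cost=15
5. q=(26,4) nearest=4 d=11 new=(19,4) → add node 5 parent=4 cost=19
6. q=(12,26) nearest=4 d=18 new=(12,12) → add node 6 parent=4 cost=19
7. q=(11,14) nearest=6 d=2 new=(11,14) → add node 7 parent=6 cost=21
8. q=(40,18) nearest=5 d=21 new=(23,8) → add node 8 parent=5 cost=23
9. q=(3,17) nearest=7 d=8 new=(7,17) → add node 9 parent=7 cost=25
10. q=(17,16) nearest=6 d=5 new=(16,16) → add node 10 parent=6 cost=23
11. q=(22,0) nearest=5 d=4 new=(22,0) → add node 11 parent=5 cost=23
12. q=(45,31) nearest=8 d=23 new=(27,12) → add node 12 parent=8 cost=27
13. q=(4,0) nearest=0 d=4 new=(4,0) → add node 13 parent=0 cost=4
14. q=(46,2) nearest=12 d=19 new=(31,8) → add node 14 parent=12 cost=31
15. q=(29,11) nearest=12 d=2 new=(29,11) → add node 15 parent=12 cost=29
16. q=(43,9) nearest=14 d=12 new=(35,9) → add node 16 parent=14 cost=35
17. q=(42,23) nearest=15 d=13 new=(33,15) → add node 17 parent=15 cost=33
18. q=(12,5) nearest=3 d=0 → coincident, reject
19. q=(21,7) nearest=8 d=2 new=(21,7) → add node 18 parent=8 cost=25
20. q=(11,2) nearest=2 d=3 new=(11,2) → add node 19 parent=2 cost=11
21. q=(34,19) nearest=17 d=4 new=(34,19) → add node 20 parent=17 cost=37
22. q=(14,6) nearest=3 d=2 new=(14,6) → add node 21 parent=3 cost=14; rewire 11→21 (22<23); rewire 18→21 (21<25)
23. q=(43,9) nearest=16 d=8 new=(39,9) → add node 22 parent=16 cost=39
24. q=(27,12) nearest=12 d=0 → coincident, reject
25. q=(39,26) nearest=20 d=7 new=(38,23) → add node 23 parent=20 cost=41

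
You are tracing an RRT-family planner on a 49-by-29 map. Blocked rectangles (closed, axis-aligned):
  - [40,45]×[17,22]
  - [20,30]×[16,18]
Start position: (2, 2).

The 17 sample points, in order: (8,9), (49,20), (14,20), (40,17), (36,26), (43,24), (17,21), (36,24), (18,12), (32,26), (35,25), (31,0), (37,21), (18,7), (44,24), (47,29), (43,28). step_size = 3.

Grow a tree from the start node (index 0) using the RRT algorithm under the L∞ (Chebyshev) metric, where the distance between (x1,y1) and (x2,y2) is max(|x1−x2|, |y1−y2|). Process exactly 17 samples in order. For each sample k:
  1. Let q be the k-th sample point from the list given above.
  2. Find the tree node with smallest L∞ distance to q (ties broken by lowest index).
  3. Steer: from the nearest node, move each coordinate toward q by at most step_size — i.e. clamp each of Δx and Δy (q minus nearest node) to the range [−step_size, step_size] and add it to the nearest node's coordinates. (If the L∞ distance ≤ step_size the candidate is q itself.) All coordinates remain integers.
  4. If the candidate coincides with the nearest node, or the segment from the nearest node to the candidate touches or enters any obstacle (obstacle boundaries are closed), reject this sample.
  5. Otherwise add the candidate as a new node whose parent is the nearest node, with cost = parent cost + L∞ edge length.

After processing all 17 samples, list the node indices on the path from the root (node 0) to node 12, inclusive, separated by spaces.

Path: 0 1 2 3 4 9 12

1. q=(8,9) nearest=0 d=7 new=(5,5) → add node 1 parent=0 cost=3
2. q=(49,20) nearest=1 d=44 new=(8,8) → add node 2 parent=1 cost=6
3. q=(14,20) nearest=2 d=12 new=(11,11) → add node 3 parent=2 cost=9
4. q=(40,17) nearest=3 d=29 new=(14,14) → add node 4 parent=3 cost=12
5. q=(36,26) nearest=4 d=22 new=(17,17) → add node 5 parent=4 cost=15
6. q=(43,24) nearest=5 d=26 new=(20,20) → add node 6 parent=5 cost=18
7. q=(17,21) nearest=6 d=3 new=(17,21) → add node 7 parent=6 cost=21
8. q=(36,24) nearest=6 d=16 new=(23,23) → add node 8 parent=6 cost=21
9. q=(18,12) nearest=4 d=4 new=(17,12) → add node 9 parent=4 cost=15
10. q=(32,26) nearest=8 d=9 new=(26,26) → add node 10 parent=8 cost=24
11. q=(35,25) nearest=10 d=9 new=(29,25) → add node 11 parent=10 cost=27
12. q=(31,0) nearest=9 d=14 new=(20,9) → add node 12 parent=9 cost=18
13. q=(37,21) nearest=11 d=8 new=(32,22) → add node 13 parent=11 cost=30
14. q=(18,7) nearest=12 d=2 new=(18,7) → add node 14 parent=12 cost=20
15. q=(44,24) nearest=13 d=12 new=(35,24) → add node 15 parent=13 cost=33
16. q=(47,29) nearest=15 d=12 new=(38,27) → add node 16 parent=15 cost=36
17. q=(43,28) nearest=16 d=5 new=(41,28) → add node 17 parent=16 cost=39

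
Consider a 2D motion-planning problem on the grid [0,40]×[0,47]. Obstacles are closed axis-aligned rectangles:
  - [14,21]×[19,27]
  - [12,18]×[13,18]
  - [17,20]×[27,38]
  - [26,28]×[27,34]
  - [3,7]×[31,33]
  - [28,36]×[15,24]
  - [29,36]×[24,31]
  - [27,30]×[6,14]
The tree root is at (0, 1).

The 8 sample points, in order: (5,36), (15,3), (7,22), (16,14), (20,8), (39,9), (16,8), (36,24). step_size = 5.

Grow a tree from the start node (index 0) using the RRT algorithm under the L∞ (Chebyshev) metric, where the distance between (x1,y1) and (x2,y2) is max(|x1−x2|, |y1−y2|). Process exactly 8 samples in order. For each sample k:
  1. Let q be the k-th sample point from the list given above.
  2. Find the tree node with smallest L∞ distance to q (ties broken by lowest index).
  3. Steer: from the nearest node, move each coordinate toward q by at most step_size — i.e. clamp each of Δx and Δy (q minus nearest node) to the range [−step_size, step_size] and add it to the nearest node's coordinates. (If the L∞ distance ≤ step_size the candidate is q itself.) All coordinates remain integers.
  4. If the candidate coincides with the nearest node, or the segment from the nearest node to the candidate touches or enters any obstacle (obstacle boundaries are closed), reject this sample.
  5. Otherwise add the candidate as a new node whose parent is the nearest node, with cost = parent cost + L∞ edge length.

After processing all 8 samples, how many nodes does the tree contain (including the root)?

Node count: 8

1. q=(5,36) nearest=0 d=35 new=(5,6) → add node 1 parent=0 cost=5
2. q=(15,3) nearest=1 d=10 new=(10,3) → add node 2 parent=1 cost=10
3. q=(7,22) nearest=1 d=16 new=(7,11) → add node 3 parent=1 cost=10
4. q=(16,14) nearest=3 d=9 new=(12,14) → blocked by [12,18]×[13,18], reject
5. q=(20,8) nearest=2 d=10 new=(15,8) → add node 4 parent=2 cost=15
6. q=(39,9) nearest=4 d=24 new=(20,9) → add node 5 parent=4 cost=20
7. q=(16,8) nearest=4 d=1 new=(16,8) → add node 6 parent=4 cost=16
8. q=(36,24) nearest=5 d=16 new=(25,14) → add node 7 parent=5 cost=25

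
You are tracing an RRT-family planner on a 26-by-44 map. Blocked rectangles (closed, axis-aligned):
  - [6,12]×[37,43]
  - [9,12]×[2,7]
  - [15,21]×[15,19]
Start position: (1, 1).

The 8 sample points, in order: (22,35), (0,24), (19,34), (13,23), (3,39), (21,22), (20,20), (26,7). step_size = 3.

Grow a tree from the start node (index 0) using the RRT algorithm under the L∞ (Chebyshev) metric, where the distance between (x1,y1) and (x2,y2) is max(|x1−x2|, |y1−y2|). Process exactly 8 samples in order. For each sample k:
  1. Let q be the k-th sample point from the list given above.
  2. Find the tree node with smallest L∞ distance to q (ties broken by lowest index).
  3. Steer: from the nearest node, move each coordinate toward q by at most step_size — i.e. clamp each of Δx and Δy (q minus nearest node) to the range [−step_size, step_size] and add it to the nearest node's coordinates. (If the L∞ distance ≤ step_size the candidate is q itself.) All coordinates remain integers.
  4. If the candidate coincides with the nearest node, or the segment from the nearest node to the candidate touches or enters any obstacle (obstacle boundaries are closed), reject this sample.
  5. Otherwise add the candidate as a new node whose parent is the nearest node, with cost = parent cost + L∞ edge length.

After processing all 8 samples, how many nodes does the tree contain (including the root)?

Node count: 8

1. q=(22,35) nearest=0 d=34 new=(4,4) → add node 1 parent=0 cost=3
2. q=(0,24) nearest=1 d=20 new=(1,7) → add node 2 parent=1 cost=6
3. q=(19,34) nearest=2 d=27 new=(4,10) → add node 3 parent=2 cost=9
4. q=(13,23) nearest=3 d=13 new=(7,13) → add node 4 parent=3 cost=12
5. q=(3,39) nearest=4 d=26 new=(4,16) → add node 5 parent=4 cost=15
6. q=(21,22) nearest=4 d=14 new=(10,16) → add node 6 parent=4 cost=15
7. q=(20,20) nearest=6 d=10 new=(13,19) → add node 7 parent=6 cost=18
8. q=(26,7) nearest=7 d=13 new=(16,16) → blocked by [15,21]×[15,19], reject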